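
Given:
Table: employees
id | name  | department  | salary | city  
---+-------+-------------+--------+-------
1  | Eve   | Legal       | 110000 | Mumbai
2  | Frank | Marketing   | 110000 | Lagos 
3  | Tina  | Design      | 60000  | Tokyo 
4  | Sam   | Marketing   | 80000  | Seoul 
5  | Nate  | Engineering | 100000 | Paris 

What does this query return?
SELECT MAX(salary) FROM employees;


Salaries: 110000, 110000, 60000, 80000, 100000
MAX = 110000

110000


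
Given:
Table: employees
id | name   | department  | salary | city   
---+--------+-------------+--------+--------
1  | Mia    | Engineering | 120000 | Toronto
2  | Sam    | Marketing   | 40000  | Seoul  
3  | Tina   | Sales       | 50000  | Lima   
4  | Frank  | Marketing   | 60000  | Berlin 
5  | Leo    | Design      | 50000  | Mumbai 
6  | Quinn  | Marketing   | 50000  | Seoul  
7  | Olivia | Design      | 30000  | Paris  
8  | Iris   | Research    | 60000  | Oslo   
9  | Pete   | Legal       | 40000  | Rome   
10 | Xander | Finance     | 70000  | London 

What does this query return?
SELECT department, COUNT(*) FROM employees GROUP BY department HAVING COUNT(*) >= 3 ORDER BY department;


Groups with count >= 3:
  Marketing: 3 -> PASS
  Design: 2 -> filtered out
  Engineering: 1 -> filtered out
  Finance: 1 -> filtered out
  Legal: 1 -> filtered out
  Research: 1 -> filtered out
  Sales: 1 -> filtered out


1 groups:
Marketing, 3


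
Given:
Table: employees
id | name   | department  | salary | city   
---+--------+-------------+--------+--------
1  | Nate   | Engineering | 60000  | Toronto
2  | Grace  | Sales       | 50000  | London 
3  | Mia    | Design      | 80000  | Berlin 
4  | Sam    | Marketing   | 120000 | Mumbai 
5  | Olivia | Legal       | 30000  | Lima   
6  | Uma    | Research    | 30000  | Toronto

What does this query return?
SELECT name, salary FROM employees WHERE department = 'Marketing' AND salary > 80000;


Filtering: department = 'Marketing' AND salary > 80000
Matching: 1 rows

1 rows:
Sam, 120000


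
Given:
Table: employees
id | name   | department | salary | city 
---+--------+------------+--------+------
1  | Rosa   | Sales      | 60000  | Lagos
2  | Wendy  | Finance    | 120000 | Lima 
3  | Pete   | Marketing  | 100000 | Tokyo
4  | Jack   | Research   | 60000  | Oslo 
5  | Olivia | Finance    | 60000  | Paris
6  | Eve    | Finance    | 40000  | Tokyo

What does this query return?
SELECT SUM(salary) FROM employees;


SUM(salary) = 60000 + 120000 + 100000 + 60000 + 60000 + 40000 = 440000

440000


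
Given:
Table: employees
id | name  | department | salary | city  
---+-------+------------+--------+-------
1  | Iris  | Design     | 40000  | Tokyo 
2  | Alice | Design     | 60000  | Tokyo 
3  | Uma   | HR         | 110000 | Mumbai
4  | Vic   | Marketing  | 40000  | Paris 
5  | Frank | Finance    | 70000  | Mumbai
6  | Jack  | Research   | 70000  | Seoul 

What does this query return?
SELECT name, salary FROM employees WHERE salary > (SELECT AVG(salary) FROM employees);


Subquery: AVG(salary) = 65000.0
Filtering: salary > 65000.0
  Uma (110000) -> MATCH
  Frank (70000) -> MATCH
  Jack (70000) -> MATCH


3 rows:
Uma, 110000
Frank, 70000
Jack, 70000


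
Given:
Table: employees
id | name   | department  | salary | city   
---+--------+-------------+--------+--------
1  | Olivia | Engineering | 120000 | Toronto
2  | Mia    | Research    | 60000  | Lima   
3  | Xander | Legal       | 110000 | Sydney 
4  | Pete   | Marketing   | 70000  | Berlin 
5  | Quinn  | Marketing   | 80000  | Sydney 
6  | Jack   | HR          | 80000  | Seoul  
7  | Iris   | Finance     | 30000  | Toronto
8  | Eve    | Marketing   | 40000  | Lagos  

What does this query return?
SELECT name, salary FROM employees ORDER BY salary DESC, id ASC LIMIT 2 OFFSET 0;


Sort by salary DESC (id ASC tiebreak), then skip 0 and take 2
Rows 1 through 2

2 rows:
Olivia, 120000
Xander, 110000


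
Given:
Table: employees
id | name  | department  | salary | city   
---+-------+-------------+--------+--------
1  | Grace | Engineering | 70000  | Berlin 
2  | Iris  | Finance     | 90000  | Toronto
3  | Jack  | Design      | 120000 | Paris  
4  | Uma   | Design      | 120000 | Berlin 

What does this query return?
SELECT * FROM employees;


SELECT * returns all 4 rows with all columns

4 rows:
1, Grace, Engineering, 70000, Berlin
2, Iris, Finance, 90000, Toronto
3, Jack, Design, 120000, Paris
4, Uma, Design, 120000, Berlin


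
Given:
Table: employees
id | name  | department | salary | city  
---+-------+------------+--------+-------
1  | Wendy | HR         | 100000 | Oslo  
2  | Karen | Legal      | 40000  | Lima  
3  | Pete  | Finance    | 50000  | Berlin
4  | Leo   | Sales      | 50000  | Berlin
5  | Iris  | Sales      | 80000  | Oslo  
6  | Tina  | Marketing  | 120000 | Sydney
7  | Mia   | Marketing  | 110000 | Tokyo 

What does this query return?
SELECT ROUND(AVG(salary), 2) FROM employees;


SUM(salary) = 550000
COUNT = 7
ROUND(AVG, 2) = ROUND(550000 / 7, 2) = 78571.43

78571.43


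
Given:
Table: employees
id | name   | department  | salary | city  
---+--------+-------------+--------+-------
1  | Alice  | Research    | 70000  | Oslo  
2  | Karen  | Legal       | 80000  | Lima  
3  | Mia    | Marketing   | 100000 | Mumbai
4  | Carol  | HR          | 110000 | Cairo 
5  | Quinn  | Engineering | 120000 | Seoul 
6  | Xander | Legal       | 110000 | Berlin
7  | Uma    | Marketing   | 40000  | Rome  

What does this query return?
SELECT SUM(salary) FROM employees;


SUM(salary) = 70000 + 80000 + 100000 + 110000 + 120000 + 110000 + 40000 = 630000

630000


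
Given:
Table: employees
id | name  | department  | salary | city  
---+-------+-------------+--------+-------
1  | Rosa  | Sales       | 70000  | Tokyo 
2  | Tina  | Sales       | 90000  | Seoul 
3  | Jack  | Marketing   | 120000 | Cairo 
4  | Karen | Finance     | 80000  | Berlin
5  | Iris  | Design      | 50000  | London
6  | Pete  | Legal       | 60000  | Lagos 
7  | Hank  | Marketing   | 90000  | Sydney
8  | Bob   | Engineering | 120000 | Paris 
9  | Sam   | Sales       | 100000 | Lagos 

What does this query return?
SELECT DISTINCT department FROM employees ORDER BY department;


All 'department' values (row order): Sales, Sales, Marketing, Finance, Design, Legal, Marketing, Engineering, Sales
Removing duplicates leaves 6 unique value(s).

6 values:
Design
Engineering
Finance
Legal
Marketing
Sales


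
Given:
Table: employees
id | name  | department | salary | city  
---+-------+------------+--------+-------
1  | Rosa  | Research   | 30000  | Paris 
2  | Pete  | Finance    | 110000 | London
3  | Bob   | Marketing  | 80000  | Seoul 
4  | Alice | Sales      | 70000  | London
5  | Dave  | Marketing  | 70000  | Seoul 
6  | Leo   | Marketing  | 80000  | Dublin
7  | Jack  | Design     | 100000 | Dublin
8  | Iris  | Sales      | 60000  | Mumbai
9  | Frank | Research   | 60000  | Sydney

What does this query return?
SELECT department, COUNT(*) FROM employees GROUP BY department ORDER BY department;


Assigning each row to its department group:
  Rosa -> Research
  Pete -> Finance
  Bob -> Marketing
  Alice -> Sales
  Dave -> Marketing
  Leo -> Marketing
  Jack -> Design
  Iris -> Sales
  Frank -> Research


5 groups:
Design, 1
Finance, 1
Marketing, 3
Research, 2
Sales, 2


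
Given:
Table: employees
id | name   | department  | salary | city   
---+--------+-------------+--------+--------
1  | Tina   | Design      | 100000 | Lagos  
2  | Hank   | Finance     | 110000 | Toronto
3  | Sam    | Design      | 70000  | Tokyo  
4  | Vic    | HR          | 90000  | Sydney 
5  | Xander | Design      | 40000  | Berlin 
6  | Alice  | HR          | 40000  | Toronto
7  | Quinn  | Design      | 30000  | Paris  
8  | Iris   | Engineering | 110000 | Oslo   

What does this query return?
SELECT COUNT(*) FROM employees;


COUNT(*) counts all rows

8


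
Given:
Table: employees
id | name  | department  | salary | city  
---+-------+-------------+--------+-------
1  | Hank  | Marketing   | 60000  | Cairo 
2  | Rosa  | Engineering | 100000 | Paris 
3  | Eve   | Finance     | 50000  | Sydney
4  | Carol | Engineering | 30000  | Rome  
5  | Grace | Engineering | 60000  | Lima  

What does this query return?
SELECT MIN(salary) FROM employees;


Salaries: 60000, 100000, 50000, 30000, 60000
MIN = 30000

30000


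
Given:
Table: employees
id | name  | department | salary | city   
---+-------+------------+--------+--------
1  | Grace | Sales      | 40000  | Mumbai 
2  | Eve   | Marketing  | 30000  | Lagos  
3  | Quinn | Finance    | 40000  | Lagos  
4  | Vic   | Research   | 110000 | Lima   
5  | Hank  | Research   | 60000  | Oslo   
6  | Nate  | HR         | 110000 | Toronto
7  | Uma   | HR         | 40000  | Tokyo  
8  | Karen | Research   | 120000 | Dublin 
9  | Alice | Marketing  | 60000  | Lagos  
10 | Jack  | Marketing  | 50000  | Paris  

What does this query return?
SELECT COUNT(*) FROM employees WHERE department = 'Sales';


Counting rows where department = 'Sales'
  Grace -> MATCH


1


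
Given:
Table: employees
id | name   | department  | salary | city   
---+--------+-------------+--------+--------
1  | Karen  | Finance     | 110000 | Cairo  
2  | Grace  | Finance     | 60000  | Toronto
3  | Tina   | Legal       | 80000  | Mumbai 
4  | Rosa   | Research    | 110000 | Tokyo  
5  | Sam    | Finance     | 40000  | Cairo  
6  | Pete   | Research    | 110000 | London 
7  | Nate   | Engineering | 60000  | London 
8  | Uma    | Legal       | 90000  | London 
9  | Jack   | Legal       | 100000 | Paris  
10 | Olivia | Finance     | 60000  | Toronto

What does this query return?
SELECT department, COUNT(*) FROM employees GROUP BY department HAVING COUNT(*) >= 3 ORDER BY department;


Groups with count >= 3:
  Finance: 4 -> PASS
  Legal: 3 -> PASS
  Engineering: 1 -> filtered out
  Research: 2 -> filtered out


2 groups:
Finance, 4
Legal, 3


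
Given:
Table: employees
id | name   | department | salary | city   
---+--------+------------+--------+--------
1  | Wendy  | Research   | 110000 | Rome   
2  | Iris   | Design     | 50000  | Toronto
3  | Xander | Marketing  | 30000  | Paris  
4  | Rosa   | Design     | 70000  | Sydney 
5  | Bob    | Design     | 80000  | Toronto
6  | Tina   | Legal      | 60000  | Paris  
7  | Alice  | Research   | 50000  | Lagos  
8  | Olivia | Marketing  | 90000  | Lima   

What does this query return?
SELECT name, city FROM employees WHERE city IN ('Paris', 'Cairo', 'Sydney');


Filtering: city IN ('Paris', 'Cairo', 'Sydney')
Matching: 3 rows

3 rows:
Xander, Paris
Rosa, Sydney
Tina, Paris


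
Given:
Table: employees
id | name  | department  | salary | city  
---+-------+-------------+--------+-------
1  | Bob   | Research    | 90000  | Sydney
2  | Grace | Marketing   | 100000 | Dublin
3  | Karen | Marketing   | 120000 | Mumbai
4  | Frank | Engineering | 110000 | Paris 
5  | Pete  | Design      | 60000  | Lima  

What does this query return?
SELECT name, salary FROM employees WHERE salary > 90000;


Filtering: salary > 90000
Matching: 3 rows

3 rows:
Grace, 100000
Karen, 120000
Frank, 110000


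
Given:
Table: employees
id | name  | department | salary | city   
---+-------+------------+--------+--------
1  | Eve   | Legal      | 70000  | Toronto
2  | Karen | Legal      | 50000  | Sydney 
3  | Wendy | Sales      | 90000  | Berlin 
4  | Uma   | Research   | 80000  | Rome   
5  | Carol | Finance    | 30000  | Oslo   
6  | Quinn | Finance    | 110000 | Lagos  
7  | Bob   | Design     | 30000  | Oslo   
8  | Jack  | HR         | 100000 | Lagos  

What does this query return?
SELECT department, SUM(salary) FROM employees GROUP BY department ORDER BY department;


Summing salary within each department:
  Design: 30000 = 30000
  Finance: 30000 + 110000 = 140000
  HR: 100000 = 100000
  Legal: 70000 + 50000 = 120000
  Research: 80000 = 80000
  Sales: 90000 = 90000


6 groups:
Design, 30000
Finance, 140000
HR, 100000
Legal, 120000
Research, 80000
Sales, 90000


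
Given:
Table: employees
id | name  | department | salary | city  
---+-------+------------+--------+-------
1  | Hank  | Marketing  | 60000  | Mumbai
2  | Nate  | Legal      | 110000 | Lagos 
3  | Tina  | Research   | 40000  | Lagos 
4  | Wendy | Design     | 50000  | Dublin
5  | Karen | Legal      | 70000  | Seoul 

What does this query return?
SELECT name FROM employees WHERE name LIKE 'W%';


LIKE 'W%' matches names starting with 'W'
Matching: 1

1 rows:
Wendy


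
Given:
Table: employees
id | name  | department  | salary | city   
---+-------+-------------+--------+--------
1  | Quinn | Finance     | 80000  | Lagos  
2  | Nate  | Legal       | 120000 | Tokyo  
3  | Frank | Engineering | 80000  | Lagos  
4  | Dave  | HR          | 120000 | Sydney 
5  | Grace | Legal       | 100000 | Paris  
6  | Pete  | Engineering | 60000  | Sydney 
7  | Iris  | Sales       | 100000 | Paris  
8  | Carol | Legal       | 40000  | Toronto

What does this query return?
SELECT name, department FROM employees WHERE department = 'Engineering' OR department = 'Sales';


Filtering: department = 'Engineering' OR 'Sales'
Matching: 3 rows

3 rows:
Frank, Engineering
Pete, Engineering
Iris, Sales


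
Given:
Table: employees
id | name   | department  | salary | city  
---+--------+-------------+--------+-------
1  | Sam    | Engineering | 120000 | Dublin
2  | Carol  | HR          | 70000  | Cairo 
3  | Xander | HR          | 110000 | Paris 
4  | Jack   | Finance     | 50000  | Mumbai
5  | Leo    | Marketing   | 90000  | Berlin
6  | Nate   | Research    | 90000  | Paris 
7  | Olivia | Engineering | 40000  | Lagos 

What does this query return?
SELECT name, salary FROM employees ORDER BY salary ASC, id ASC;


Sorting by salary ASC, then id ASC for ties

7 rows:
Olivia, 40000
Jack, 50000
Carol, 70000
Leo, 90000
Nate, 90000
Xander, 110000
Sam, 120000


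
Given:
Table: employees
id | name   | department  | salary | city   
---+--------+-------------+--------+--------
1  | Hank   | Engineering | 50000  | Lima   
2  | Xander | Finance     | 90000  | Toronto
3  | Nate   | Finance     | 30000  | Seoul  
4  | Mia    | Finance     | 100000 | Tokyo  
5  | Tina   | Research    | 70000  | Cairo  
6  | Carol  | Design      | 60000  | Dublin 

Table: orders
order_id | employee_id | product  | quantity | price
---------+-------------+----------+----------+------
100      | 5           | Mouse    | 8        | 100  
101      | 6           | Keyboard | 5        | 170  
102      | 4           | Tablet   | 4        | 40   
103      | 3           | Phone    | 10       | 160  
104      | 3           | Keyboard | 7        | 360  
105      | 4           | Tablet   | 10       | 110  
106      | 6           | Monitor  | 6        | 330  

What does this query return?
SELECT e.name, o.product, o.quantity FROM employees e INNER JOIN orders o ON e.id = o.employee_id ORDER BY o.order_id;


Joining employees.id = orders.employee_id:
  employee Tina (id=5) -> order Mouse
  employee Carol (id=6) -> order Keyboard
  employee Mia (id=4) -> order Tablet
  employee Nate (id=3) -> order Phone
  employee Nate (id=3) -> order Keyboard
  employee Mia (id=4) -> order Tablet
  employee Carol (id=6) -> order Monitor


7 rows:
Tina, Mouse, 8
Carol, Keyboard, 5
Mia, Tablet, 4
Nate, Phone, 10
Nate, Keyboard, 7
Mia, Tablet, 10
Carol, Monitor, 6


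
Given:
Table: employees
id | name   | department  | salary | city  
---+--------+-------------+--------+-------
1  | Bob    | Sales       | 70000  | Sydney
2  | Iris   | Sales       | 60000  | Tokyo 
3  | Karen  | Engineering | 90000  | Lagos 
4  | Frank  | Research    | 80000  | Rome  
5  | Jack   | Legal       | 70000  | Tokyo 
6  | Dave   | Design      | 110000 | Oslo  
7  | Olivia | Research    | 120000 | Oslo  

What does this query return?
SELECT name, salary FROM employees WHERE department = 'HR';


Filtering: department = 'HR'
Matching rows: 0

Empty result set (0 rows)


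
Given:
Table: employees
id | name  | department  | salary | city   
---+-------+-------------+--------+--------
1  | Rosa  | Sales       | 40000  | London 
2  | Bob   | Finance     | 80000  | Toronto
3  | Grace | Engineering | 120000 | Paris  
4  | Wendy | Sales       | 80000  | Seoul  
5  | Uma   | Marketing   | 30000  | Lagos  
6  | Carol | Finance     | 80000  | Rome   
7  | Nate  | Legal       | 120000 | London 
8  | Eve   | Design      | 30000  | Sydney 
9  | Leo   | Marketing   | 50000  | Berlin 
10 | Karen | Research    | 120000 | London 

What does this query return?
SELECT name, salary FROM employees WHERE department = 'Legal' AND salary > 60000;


Filtering: department = 'Legal' AND salary > 60000
Matching: 1 rows

1 rows:
Nate, 120000


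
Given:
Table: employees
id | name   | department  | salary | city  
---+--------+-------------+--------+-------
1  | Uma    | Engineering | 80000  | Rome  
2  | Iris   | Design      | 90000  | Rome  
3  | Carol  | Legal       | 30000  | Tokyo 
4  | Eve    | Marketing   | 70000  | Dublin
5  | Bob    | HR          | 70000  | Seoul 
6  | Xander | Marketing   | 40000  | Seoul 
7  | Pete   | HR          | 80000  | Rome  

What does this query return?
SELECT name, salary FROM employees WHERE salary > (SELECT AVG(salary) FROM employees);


Subquery: AVG(salary) = 65714.29
Filtering: salary > 65714.29
  Uma (80000) -> MATCH
  Iris (90000) -> MATCH
  Eve (70000) -> MATCH
  Bob (70000) -> MATCH
  Pete (80000) -> MATCH


5 rows:
Uma, 80000
Iris, 90000
Eve, 70000
Bob, 70000
Pete, 80000


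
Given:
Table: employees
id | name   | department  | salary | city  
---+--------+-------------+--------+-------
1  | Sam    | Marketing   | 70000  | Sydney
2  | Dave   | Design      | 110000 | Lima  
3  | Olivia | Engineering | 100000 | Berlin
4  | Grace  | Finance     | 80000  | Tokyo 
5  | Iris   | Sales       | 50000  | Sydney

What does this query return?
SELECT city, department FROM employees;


Projecting columns: city, department

5 rows:
Sydney, Marketing
Lima, Design
Berlin, Engineering
Tokyo, Finance
Sydney, Sales


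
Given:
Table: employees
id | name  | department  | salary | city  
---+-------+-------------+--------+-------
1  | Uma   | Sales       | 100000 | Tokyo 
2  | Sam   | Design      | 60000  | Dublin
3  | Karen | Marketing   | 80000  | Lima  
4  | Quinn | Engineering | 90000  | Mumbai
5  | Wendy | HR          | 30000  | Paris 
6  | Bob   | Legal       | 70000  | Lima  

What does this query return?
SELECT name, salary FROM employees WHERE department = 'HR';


Filtering: department = 'HR'
Matching rows: 1

1 rows:
Wendy, 30000


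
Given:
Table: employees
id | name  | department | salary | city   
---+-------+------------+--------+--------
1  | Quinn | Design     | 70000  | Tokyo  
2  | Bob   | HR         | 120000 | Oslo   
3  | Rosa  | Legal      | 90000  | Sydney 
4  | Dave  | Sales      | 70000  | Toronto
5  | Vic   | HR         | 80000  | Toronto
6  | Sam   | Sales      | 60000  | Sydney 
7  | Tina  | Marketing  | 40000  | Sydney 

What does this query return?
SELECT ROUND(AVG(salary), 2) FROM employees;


SUM(salary) = 530000
COUNT = 7
ROUND(AVG, 2) = ROUND(530000 / 7, 2) = 75714.29

75714.29


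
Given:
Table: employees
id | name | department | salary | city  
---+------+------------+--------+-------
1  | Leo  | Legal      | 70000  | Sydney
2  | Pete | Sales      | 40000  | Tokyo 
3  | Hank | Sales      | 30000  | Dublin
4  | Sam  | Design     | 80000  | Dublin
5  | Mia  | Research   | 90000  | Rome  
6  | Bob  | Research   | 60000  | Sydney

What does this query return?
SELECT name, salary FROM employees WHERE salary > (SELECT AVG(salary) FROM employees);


Subquery: AVG(salary) = 61666.67
Filtering: salary > 61666.67
  Leo (70000) -> MATCH
  Sam (80000) -> MATCH
  Mia (90000) -> MATCH


3 rows:
Leo, 70000
Sam, 80000
Mia, 90000


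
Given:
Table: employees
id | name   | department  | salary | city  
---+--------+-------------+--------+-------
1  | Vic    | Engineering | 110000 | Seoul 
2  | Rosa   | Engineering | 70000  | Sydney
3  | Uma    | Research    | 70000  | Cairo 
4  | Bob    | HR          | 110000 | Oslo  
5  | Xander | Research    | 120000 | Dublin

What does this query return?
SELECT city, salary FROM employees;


Projecting columns: city, salary

5 rows:
Seoul, 110000
Sydney, 70000
Cairo, 70000
Oslo, 110000
Dublin, 120000


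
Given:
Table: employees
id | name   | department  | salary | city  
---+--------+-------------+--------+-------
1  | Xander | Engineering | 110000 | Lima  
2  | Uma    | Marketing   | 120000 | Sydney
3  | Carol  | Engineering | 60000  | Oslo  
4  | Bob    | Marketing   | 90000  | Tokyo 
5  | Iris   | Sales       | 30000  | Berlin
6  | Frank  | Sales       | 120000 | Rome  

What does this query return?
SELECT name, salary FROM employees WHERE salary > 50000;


Filtering: salary > 50000
Matching: 5 rows

5 rows:
Xander, 110000
Uma, 120000
Carol, 60000
Bob, 90000
Frank, 120000


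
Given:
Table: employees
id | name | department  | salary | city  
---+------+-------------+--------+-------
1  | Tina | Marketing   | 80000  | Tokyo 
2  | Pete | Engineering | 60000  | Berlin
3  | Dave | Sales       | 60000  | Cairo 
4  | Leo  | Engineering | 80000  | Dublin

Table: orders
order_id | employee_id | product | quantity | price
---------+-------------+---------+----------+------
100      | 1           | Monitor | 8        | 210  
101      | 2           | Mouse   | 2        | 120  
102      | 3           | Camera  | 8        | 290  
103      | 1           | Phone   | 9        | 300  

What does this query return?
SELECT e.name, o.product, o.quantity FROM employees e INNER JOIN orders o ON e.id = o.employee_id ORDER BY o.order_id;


Joining employees.id = orders.employee_id:
  employee Tina (id=1) -> order Monitor
  employee Pete (id=2) -> order Mouse
  employee Dave (id=3) -> order Camera
  employee Tina (id=1) -> order Phone


4 rows:
Tina, Monitor, 8
Pete, Mouse, 2
Dave, Camera, 8
Tina, Phone, 9


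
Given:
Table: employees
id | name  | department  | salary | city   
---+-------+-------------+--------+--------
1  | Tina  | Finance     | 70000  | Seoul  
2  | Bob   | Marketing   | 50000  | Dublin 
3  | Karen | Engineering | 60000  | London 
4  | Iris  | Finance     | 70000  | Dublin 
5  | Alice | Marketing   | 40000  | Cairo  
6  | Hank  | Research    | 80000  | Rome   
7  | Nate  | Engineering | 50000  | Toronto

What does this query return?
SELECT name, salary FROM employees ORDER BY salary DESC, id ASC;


Sorting by salary DESC, then id ASC for ties

7 rows:
Hank, 80000
Tina, 70000
Iris, 70000
Karen, 60000
Bob, 50000
Nate, 50000
Alice, 40000


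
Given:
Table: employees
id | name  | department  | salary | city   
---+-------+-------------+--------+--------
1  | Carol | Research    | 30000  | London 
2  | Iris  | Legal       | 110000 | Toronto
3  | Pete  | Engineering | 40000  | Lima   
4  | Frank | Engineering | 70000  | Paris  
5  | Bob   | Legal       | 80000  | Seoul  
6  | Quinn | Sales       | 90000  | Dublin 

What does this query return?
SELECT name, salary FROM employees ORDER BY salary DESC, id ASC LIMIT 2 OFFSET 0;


Sort by salary DESC (id ASC tiebreak), then skip 0 and take 2
Rows 1 through 2

2 rows:
Iris, 110000
Quinn, 90000


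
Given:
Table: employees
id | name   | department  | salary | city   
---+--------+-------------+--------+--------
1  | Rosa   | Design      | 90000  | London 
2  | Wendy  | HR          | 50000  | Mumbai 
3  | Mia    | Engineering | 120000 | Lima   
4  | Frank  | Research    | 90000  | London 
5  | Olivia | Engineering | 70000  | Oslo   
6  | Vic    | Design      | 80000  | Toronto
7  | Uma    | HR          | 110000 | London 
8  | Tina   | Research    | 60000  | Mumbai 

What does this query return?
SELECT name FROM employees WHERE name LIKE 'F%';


LIKE 'F%' matches names starting with 'F'
Matching: 1

1 rows:
Frank


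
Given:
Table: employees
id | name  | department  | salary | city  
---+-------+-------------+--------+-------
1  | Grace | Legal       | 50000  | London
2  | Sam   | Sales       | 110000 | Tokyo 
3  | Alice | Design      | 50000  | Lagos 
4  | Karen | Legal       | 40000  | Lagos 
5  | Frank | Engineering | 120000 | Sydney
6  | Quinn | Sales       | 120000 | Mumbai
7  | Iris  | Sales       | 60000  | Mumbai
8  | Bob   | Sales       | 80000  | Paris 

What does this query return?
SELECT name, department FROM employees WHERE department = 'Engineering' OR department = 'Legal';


Filtering: department = 'Engineering' OR 'Legal'
Matching: 3 rows

3 rows:
Grace, Legal
Karen, Legal
Frank, Engineering


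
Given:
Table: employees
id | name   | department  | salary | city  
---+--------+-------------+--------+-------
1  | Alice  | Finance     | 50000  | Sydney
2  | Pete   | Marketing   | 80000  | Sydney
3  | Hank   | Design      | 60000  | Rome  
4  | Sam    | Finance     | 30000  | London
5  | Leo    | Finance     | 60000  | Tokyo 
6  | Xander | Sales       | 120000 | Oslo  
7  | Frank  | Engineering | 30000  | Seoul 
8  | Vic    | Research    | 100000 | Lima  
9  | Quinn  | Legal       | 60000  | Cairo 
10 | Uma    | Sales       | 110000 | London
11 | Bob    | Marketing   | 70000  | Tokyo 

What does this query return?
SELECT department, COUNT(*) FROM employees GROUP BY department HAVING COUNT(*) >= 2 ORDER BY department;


Groups with count >= 2:
  Finance: 3 -> PASS
  Marketing: 2 -> PASS
  Sales: 2 -> PASS
  Design: 1 -> filtered out
  Engineering: 1 -> filtered out
  Legal: 1 -> filtered out
  Research: 1 -> filtered out


3 groups:
Finance, 3
Marketing, 2
Sales, 2


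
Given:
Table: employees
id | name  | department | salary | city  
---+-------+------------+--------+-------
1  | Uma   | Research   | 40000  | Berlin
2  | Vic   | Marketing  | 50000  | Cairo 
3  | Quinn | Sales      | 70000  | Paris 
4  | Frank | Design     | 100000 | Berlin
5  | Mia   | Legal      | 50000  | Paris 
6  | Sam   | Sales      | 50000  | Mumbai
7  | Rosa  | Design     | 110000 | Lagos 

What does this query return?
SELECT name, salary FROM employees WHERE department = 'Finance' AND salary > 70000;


Filtering: department = 'Finance' AND salary > 70000
Matching: 0 rows

Empty result set (0 rows)


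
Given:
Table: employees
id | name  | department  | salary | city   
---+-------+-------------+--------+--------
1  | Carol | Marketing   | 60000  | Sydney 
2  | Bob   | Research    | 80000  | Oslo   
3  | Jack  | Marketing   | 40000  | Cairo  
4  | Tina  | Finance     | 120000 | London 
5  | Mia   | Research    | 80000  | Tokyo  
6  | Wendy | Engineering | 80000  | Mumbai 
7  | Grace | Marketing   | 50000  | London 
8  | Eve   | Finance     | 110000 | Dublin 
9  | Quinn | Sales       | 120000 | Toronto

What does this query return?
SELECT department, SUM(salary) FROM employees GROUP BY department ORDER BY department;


Summing salary within each department:
  Engineering: 80000 = 80000
  Finance: 120000 + 110000 = 230000
  Marketing: 60000 + 40000 + 50000 = 150000
  Research: 80000 + 80000 = 160000
  Sales: 120000 = 120000


5 groups:
Engineering, 80000
Finance, 230000
Marketing, 150000
Research, 160000
Sales, 120000


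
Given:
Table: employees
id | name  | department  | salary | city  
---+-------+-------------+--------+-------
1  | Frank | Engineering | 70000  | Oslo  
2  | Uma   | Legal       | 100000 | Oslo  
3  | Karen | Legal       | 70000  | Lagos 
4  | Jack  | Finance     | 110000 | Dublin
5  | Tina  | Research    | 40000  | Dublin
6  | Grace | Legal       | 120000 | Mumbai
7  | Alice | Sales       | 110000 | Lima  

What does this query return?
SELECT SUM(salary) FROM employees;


SUM(salary) = 70000 + 100000 + 70000 + 110000 + 40000 + 120000 + 110000 = 620000

620000


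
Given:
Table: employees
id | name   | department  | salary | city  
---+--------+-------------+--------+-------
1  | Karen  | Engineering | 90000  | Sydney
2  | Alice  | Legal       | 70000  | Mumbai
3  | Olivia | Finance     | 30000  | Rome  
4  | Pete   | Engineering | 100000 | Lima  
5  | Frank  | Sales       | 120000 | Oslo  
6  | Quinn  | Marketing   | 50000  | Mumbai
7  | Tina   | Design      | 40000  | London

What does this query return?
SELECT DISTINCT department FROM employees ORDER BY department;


All 'department' values (row order): Engineering, Legal, Finance, Engineering, Sales, Marketing, Design
Removing duplicates leaves 6 unique value(s).

6 values:
Design
Engineering
Finance
Legal
Marketing
Sales


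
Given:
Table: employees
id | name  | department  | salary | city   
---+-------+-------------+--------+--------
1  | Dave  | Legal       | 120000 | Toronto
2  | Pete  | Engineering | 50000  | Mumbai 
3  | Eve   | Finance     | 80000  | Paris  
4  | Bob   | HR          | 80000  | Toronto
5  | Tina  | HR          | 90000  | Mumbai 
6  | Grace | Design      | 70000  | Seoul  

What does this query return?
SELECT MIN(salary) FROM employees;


Salaries: 120000, 50000, 80000, 80000, 90000, 70000
MIN = 50000

50000


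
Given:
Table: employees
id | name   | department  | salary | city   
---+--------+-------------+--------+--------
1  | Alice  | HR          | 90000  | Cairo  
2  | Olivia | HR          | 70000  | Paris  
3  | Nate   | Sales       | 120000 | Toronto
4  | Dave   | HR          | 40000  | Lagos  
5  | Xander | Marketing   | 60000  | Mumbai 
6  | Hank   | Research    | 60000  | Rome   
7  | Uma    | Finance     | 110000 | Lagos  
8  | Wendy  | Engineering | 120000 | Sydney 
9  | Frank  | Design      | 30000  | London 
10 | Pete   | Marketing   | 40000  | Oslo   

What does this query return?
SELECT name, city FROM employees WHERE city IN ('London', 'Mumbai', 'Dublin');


Filtering: city IN ('London', 'Mumbai', 'Dublin')
Matching: 2 rows

2 rows:
Xander, Mumbai
Frank, London


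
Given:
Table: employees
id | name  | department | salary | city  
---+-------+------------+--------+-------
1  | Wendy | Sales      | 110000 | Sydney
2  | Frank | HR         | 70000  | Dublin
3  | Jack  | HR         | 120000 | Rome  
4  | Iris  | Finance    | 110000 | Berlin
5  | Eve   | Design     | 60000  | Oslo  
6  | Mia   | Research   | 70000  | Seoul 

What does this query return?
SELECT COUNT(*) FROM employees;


COUNT(*) counts all rows

6


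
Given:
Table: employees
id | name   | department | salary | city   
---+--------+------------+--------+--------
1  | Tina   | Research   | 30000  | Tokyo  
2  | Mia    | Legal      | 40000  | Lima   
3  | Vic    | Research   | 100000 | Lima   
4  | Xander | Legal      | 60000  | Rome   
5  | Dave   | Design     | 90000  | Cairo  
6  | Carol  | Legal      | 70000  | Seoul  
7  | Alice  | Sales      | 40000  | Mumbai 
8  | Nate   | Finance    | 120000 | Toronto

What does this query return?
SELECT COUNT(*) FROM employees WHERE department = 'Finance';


Counting rows where department = 'Finance'
  Nate -> MATCH


1


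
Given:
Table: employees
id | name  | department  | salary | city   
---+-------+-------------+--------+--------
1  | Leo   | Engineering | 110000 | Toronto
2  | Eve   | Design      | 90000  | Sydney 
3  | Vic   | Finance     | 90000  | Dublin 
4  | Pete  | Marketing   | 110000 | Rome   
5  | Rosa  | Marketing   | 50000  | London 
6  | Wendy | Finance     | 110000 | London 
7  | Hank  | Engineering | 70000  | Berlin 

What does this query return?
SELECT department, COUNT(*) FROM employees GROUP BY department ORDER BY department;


Assigning each row to its department group:
  Leo -> Engineering
  Eve -> Design
  Vic -> Finance
  Pete -> Marketing
  Rosa -> Marketing
  Wendy -> Finance
  Hank -> Engineering


4 groups:
Design, 1
Engineering, 2
Finance, 2
Marketing, 2


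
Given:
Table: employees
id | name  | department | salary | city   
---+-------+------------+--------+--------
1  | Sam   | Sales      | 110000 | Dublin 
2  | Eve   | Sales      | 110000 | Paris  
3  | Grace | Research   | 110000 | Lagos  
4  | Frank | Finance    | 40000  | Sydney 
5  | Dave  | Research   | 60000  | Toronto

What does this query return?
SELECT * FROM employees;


SELECT * returns all 5 rows with all columns

5 rows:
1, Sam, Sales, 110000, Dublin
2, Eve, Sales, 110000, Paris
3, Grace, Research, 110000, Lagos
4, Frank, Finance, 40000, Sydney
5, Dave, Research, 60000, Toronto


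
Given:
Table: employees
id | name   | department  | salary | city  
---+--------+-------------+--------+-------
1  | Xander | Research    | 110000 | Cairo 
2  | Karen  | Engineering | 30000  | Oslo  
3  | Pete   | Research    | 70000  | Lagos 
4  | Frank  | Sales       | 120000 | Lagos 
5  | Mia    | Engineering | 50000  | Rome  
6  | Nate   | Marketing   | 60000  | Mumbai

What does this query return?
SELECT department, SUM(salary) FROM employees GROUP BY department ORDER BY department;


Summing salary within each department:
  Engineering: 30000 + 50000 = 80000
  Marketing: 60000 = 60000
  Research: 110000 + 70000 = 180000
  Sales: 120000 = 120000


4 groups:
Engineering, 80000
Marketing, 60000
Research, 180000
Sales, 120000


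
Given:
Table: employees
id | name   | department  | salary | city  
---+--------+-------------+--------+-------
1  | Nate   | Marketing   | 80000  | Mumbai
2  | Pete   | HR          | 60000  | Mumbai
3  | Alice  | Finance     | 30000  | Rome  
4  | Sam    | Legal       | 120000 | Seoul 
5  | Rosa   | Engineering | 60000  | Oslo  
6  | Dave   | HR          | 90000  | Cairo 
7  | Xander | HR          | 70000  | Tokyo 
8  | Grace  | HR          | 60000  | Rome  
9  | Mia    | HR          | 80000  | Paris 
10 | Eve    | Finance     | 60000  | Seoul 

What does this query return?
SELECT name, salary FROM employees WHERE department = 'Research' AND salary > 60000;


Filtering: department = 'Research' AND salary > 60000
Matching: 0 rows

Empty result set (0 rows)


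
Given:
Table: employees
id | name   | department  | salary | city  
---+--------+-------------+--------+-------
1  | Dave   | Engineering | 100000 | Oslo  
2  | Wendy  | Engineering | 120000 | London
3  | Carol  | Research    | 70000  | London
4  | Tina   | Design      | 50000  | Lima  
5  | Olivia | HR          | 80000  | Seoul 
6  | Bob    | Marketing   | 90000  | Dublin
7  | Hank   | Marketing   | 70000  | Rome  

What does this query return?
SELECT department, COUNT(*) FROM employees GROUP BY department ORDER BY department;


Assigning each row to its department group:
  Dave -> Engineering
  Wendy -> Engineering
  Carol -> Research
  Tina -> Design
  Olivia -> HR
  Bob -> Marketing
  Hank -> Marketing


5 groups:
Design, 1
Engineering, 2
HR, 1
Marketing, 2
Research, 1


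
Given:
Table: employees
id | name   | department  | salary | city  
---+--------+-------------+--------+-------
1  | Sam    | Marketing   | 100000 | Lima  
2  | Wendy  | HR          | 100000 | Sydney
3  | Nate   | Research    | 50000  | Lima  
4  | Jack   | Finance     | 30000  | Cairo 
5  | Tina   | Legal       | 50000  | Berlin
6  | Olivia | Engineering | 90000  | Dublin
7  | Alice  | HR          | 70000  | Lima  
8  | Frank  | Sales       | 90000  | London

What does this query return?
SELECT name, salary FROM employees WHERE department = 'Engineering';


Filtering: department = 'Engineering'
Matching rows: 1

1 rows:
Olivia, 90000


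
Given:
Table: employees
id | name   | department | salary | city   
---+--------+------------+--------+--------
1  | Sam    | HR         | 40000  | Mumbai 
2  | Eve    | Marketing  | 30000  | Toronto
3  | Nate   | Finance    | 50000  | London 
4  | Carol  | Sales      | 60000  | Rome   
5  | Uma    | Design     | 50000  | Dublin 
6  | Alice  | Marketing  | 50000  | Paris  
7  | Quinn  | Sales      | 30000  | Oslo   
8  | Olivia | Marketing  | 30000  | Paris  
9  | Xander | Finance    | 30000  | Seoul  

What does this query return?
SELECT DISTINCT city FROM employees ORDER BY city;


All 'city' values (row order): Mumbai, Toronto, London, Rome, Dublin, Paris, Oslo, Paris, Seoul
Removing duplicates leaves 8 unique value(s).

8 values:
Dublin
London
Mumbai
Oslo
Paris
Rome
Seoul
Toronto


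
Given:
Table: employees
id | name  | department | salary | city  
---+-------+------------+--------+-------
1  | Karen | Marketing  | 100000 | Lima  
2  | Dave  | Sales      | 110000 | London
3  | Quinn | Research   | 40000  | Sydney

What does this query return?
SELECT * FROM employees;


SELECT * returns all 3 rows with all columns

3 rows:
1, Karen, Marketing, 100000, Lima
2, Dave, Sales, 110000, London
3, Quinn, Research, 40000, Sydney


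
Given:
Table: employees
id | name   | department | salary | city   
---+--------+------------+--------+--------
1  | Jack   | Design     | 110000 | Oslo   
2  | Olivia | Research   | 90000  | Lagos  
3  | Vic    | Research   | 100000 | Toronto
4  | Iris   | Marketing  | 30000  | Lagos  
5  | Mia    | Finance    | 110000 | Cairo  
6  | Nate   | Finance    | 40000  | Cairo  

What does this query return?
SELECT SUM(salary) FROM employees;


SUM(salary) = 110000 + 90000 + 100000 + 30000 + 110000 + 40000 = 480000

480000


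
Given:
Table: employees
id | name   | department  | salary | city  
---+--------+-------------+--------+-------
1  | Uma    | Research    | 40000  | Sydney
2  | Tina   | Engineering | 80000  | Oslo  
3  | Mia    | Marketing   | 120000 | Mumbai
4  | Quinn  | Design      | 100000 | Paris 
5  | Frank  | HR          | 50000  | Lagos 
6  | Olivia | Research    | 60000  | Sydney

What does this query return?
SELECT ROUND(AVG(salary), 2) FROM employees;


SUM(salary) = 450000
COUNT = 6
ROUND(AVG, 2) = ROUND(450000 / 6, 2) = 75000.0

75000.0


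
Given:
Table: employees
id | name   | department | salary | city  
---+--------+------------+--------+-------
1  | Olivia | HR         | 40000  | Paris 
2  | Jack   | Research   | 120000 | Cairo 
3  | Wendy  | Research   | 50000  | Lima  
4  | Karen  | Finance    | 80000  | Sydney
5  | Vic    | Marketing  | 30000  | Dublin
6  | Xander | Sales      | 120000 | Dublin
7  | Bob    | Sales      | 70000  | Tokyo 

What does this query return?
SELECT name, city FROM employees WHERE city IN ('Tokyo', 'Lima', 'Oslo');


Filtering: city IN ('Tokyo', 'Lima', 'Oslo')
Matching: 2 rows

2 rows:
Wendy, Lima
Bob, Tokyo


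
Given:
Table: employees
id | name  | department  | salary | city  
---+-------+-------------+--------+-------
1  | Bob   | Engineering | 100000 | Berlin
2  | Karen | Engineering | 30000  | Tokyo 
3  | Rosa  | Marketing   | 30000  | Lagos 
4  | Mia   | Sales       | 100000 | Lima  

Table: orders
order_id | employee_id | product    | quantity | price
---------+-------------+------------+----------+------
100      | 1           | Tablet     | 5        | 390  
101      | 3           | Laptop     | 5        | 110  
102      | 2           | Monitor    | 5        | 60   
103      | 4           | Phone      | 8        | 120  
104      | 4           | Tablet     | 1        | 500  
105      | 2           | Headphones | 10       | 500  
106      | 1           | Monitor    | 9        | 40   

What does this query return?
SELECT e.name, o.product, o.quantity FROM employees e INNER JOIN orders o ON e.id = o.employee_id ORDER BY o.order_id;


Joining employees.id = orders.employee_id:
  employee Bob (id=1) -> order Tablet
  employee Rosa (id=3) -> order Laptop
  employee Karen (id=2) -> order Monitor
  employee Mia (id=4) -> order Phone
  employee Mia (id=4) -> order Tablet
  employee Karen (id=2) -> order Headphones
  employee Bob (id=1) -> order Monitor


7 rows:
Bob, Tablet, 5
Rosa, Laptop, 5
Karen, Monitor, 5
Mia, Phone, 8
Mia, Tablet, 1
Karen, Headphones, 10
Bob, Monitor, 9


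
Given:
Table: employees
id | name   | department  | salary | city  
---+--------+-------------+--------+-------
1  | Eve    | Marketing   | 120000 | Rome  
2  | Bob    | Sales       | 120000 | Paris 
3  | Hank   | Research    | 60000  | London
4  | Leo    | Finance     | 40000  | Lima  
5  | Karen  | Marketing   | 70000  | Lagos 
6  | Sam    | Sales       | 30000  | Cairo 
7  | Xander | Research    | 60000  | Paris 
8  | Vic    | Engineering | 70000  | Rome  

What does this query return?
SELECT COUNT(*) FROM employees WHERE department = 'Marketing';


Counting rows where department = 'Marketing'
  Eve -> MATCH
  Karen -> MATCH


2


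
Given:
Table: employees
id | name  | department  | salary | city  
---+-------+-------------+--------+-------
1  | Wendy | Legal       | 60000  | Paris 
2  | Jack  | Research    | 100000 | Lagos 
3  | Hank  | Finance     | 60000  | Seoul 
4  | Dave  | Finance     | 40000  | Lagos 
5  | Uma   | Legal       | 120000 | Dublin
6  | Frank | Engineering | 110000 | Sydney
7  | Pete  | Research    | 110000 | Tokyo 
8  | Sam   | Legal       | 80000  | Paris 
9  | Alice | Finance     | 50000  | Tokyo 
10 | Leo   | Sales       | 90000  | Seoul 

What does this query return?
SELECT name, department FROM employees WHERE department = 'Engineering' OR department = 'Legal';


Filtering: department = 'Engineering' OR 'Legal'
Matching: 4 rows

4 rows:
Wendy, Legal
Uma, Legal
Frank, Engineering
Sam, Legal
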